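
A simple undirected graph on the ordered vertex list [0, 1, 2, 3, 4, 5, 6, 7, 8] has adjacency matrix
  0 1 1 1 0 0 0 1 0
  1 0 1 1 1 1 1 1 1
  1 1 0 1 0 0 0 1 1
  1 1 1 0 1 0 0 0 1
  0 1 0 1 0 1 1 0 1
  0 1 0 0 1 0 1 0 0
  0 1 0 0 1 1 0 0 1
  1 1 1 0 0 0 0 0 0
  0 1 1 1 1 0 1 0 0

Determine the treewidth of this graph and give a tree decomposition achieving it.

Treewidth 3.
One such decomposition:
Bags: B1 = {0, 1, 2, 3}  B2 = {1, 2, 3, 8}  B3 = {1, 3, 4, 8}  B4 = {0, 1, 2, 7}  B5 = {1, 4, 6, 8}  B6 = {1, 4, 5, 6}
Tree: B1–B2, B2–B3, B1–B4, B3–B5, B5–B6

The largest bag has 4 vertices, giving width 3; this decomposition certifies tw(G) ≤ 3. For the lower bound, the 4 vertices {0, 1, 2, 3} are pairwise adjacent, and any tree decomposition puts a clique entirely inside one bag — forcing width ≥ 3. Therefore the treewidth is 3.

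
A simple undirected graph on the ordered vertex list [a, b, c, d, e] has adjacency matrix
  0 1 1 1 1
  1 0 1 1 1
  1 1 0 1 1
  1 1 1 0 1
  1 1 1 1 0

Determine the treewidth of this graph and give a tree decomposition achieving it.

Treewidth 4.
One optimal decomposition is:
Bags: B1 = {a, b, c, d, e}
Tree: (single bag)

With just one bag of size 5, the width is 5 − 1 = 4, so tw(G) ≤ 4. On the other hand G contains the 5-clique {a, b, c, d, e}. A clique must lie in a single bag of any decomposition, so no decomposition can have width below 4. Therefore the treewidth is 4.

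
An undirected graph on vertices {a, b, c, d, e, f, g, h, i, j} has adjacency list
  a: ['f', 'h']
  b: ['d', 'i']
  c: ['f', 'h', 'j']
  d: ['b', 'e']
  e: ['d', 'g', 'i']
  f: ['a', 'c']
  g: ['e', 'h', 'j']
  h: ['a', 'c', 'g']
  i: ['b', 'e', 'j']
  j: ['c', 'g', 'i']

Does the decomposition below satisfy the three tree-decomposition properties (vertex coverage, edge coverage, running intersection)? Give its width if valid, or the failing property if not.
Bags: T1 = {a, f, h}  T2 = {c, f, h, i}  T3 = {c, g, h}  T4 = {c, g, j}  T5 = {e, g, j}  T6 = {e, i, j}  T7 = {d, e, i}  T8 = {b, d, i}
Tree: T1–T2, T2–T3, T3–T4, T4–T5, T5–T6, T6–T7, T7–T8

No — bags containing vertex i are not connected in the tree.

A tree decomposition must satisfy three properties: every vertex lies in some bag; for every edge, both endpoints lie together in some bag; and for every vertex, the bags containing it form a connected subtree. Here bags containing vertex i are not connected in the tree, so the decomposition is invalid.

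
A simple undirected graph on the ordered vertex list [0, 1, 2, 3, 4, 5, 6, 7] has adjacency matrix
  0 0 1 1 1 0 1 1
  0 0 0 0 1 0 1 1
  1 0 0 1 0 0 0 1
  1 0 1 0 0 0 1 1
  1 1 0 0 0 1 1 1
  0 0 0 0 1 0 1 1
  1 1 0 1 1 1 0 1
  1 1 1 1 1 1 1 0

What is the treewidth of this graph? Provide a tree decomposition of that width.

Treewidth 3.
Bags: B1 = {0, 4, 6, 7}  B2 = {4, 5, 6, 7}  B3 = {0, 3, 6, 7}  B4 = {0, 2, 3, 7}  B5 = {1, 4, 6, 7}
Tree: B1–B2, B1–B3, B3–B4, B1–B5

Each bag holds 4 vertices, so the decomposition has width 3, which upper-bounds the treewidth. For the lower bound, the 4 vertices {0, 2, 3, 7} are pairwise adjacent, and any tree decomposition puts a clique entirely inside one bag — forcing width ≥ 3. Combining the bounds, tw(G) = 3.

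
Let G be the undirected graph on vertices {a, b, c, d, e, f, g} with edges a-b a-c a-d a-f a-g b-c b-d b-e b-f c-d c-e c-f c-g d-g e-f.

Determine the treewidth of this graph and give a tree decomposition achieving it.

Treewidth 3.
One such decomposition:
Bags: B1 = {a, b, c, f}  B2 = {a, b, c, d}  B3 = {b, c, e, f}  B4 = {a, c, d, g}
Tree: B1–B2, B1–B3, B2–B4

The largest bag has 4 vertices, giving width 3; this decomposition certifies tw(G) ≤ 3. Conversely, {a, c, d, g} is a clique of size 4, and the vertices of any clique must share a bag in every tree decomposition; so some bag has ≥ 4 vertices and tw(G) ≥ 3. Hence tw(G) = 3 exactly.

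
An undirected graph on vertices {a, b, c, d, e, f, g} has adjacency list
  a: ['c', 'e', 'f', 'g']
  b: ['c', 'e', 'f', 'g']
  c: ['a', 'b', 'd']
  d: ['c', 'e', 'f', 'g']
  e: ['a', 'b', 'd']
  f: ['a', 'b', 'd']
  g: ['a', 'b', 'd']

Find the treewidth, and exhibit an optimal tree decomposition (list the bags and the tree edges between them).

Each bag holds 4 vertices, so the decomposition has width 3, which upper-bounds the treewidth. For the lower bound: the 4 vertex sets {b,g}, {d,e}, {a}, {c} are disjoint, each induces a connected subgraph, and every pair is joined by at least one edge of G. Contracting each set to a single vertex therefore yields K_{4} as a minor, and since treewidth is minor-monotone, tw(G) ≥ tw(K_{4}) = 3. The upper and lower bounds meet at 3, so that is the treewidth.

Treewidth 3.
One optimal decomposition is:
Bags: B1 = {a, b, d, g}  B2 = {a, b, d, e}  B3 = {a, b, c, d}  B4 = {a, b, d, f}
Tree: B1–B2, B2–B3, B3–B4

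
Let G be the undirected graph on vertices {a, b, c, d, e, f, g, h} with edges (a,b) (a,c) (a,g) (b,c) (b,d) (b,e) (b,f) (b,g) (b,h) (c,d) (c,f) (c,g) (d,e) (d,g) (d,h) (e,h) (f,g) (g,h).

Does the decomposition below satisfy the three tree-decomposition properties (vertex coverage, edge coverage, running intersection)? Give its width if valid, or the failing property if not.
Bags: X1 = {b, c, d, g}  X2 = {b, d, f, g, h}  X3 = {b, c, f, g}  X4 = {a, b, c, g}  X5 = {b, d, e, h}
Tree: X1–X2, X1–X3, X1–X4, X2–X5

No — bags containing vertex f are not connected in the tree.

A tree decomposition must satisfy three properties: every vertex lies in some bag; for every edge, both endpoints lie together in some bag; and for every vertex, the bags containing it form a connected subtree. Here bags containing vertex f are not connected in the tree, so the decomposition is invalid.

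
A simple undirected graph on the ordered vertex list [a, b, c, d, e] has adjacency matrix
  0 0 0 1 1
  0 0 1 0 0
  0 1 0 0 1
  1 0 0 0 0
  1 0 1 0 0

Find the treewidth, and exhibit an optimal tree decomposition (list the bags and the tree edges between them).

Treewidth 1.
One optimal decomposition is:
Bags: B1 = {c, e}  B2 = {a, e}  B3 = {b, c}  B4 = {a, d}
Tree: B1–B2, B1–B3, B2–B4

The largest bag has 2 vertices, giving width 1; this decomposition certifies tw(G) ≤ 1. Since G has at least one edge (e.g. e–c), it is not an edgeless graph, so tw(G) ≥ 1. Combining the bounds, tw(G) = 1.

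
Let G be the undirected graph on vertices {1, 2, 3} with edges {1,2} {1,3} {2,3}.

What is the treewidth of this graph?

2

A width-2 tree decomposition is:
Bags: B1 = {1, 2, 3}
Tree: (single bag)
With just one bag of size 3, the width is 3 − 1 = 2, so tw(G) ≤ 2. For the lower bound, the 3 vertices {1, 2, 3} are pairwise adjacent, and any tree decomposition puts a clique entirely inside one bag — forcing width ≥ 2. Combining the bounds, tw(G) = 2.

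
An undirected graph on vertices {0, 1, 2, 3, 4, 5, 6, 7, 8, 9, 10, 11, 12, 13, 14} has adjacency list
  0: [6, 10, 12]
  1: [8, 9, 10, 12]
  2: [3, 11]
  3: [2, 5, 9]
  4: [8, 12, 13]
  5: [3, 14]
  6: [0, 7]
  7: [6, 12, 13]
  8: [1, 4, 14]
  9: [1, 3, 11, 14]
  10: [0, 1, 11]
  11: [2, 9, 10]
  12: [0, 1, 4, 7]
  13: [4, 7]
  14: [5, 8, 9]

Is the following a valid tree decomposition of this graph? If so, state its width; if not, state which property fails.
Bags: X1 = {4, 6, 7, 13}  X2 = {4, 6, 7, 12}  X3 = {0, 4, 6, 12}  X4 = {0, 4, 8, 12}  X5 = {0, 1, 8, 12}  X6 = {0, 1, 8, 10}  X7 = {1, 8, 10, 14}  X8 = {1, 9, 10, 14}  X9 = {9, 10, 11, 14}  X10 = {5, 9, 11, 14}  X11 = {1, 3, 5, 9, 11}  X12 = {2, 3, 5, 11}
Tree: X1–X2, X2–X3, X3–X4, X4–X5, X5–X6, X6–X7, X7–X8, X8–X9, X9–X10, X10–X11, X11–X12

No — bags containing vertex 1 are not connected in the tree.

A tree decomposition must satisfy three properties: every vertex lies in some bag; for every edge, both endpoints lie together in some bag; and for every vertex, the bags containing it form a connected subtree. Here bags containing vertex 1 are not connected in the tree, so the decomposition is invalid.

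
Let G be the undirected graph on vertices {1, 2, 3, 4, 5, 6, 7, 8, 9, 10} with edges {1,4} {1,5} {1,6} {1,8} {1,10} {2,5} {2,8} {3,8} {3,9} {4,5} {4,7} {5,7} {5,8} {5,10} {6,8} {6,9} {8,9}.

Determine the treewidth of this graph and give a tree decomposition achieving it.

Treewidth 2.
One such decomposition:
Bags: B1 = {1, 6, 8}  B2 = {1, 5, 8}  B3 = {1, 4, 5}  B4 = {6, 8, 9}  B5 = {3, 8, 9}  B6 = {1, 5, 10}  B7 = {4, 5, 7}  B8 = {2, 5, 8}
Tree: B1–B2, B2–B3, B1–B4, B4–B5, B3–B6, B3–B7, B2–B8

The largest bag has 3 vertices, giving width 2; this decomposition certifies tw(G) ≤ 2. Conversely, {3, 8, 9} is a clique of size 3, and the vertices of any clique must share a bag in every tree decomposition; so some bag has ≥ 3 vertices and tw(G) ≥ 2. Hence tw(G) = 2 exactly.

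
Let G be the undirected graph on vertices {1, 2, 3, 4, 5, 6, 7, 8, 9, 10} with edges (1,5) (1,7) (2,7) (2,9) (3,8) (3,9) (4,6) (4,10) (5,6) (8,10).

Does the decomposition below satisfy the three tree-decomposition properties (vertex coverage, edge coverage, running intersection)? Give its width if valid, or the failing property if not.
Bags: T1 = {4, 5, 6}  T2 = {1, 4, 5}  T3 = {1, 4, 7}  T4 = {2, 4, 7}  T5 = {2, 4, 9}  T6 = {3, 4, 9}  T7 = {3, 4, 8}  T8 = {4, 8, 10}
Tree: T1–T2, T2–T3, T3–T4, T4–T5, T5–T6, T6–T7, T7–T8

Every vertex of G appears in some bag (union = {1, 2, 3, 4, 5, 6, 7, 8, 9, 10}); every edge is covered by a bag; and for each vertex v the set of bags containing v is connected in the bag tree. The decomposition is therefore valid. The largest bag has 3 vertices, so the width is 2.

Yes; width 2.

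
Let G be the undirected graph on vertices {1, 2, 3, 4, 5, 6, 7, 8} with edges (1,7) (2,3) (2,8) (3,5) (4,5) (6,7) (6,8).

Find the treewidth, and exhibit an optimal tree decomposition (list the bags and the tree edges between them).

Treewidth 1.
One such decomposition:
Bags: B1 = {1, 7}  B2 = {6, 7}  B3 = {6, 8}  B4 = {2, 8}  B5 = {2, 3}  B6 = {3, 5}  B7 = {4, 5}
Tree: B1–B2, B2–B3, B3–B4, B4–B5, B5–B6, B6–B7

Each bag holds 2 vertices, so the decomposition has width 1, which upper-bounds the treewidth. Since G has at least one edge (e.g. 1–7), it is not an edgeless graph, so tw(G) ≥ 1. Hence tw(G) = 1 exactly.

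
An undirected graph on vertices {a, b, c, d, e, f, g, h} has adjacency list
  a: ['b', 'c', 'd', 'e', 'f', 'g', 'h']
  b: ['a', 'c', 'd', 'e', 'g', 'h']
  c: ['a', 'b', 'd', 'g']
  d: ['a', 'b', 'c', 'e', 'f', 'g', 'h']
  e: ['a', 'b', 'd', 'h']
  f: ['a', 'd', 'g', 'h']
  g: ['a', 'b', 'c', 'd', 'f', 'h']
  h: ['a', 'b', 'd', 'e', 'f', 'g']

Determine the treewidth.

A width-4 tree decomposition is:
Bags: B1 = {a, b, d, g, h}  B2 = {a, b, c, d, g}  B3 = {a, d, f, g, h}  B4 = {a, b, d, e, h}
Tree: B1–B2, B1–B3, B1–B4
The largest bag has 5 vertices, giving width 4; this decomposition certifies tw(G) ≤ 4. For the lower bound, the 5 vertices {a, d, f, g, h} are pairwise adjacent, and any tree decomposition puts a clique entirely inside one bag — forcing width ≥ 4. Hence tw(G) = 4 exactly.

4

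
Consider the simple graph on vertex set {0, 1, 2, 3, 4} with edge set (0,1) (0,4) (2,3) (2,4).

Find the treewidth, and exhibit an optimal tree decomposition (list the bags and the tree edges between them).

Treewidth 1.
One optimal decomposition is:
Bags: B1 = {2, 3}  B2 = {2, 4}  B3 = {0, 4}  B4 = {0, 1}
Tree: B1–B2, B2–B3, B3–B4

Every bag has size at most 2, so the width is 2 − 1 = 1 and tw(G) ≤ 1. G has an edge, so its treewidth is at least 1. Hence tw(G) = 1 exactly.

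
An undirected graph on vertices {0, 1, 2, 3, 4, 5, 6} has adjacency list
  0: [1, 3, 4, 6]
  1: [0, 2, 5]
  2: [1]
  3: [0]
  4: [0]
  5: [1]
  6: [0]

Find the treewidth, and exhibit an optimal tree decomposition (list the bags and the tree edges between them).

Every bag has size at most 2, so the width is 2 − 1 = 1 and tw(G) ≤ 1. G has an edge, so its treewidth is at least 1. The upper and lower bounds meet at 1, so that is the treewidth.

Treewidth 1.
One optimal decomposition is:
Bags: B1 = {0, 1}  B2 = {0, 3}  B3 = {1, 2}  B4 = {0, 6}  B5 = {0, 4}  B6 = {1, 5}
Tree: B1–B2, B1–B3, B2–B4, B2–B5, B3–B6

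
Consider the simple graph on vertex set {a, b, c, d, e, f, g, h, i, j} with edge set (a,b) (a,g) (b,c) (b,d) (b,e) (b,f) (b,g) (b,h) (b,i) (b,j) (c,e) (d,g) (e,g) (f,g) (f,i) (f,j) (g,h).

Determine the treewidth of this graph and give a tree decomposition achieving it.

Each bag holds 3 vertices, so the decomposition has width 2, which upper-bounds the treewidth. For the lower bound, the 3 vertices {b, d, g} are pairwise adjacent, and any tree decomposition puts a clique entirely inside one bag — forcing width ≥ 2. Therefore the treewidth is 2.

Treewidth 2.
One optimal decomposition is:
Bags: B1 = {b, f, i}  B2 = {b, f, j}  B3 = {b, f, g}  B4 = {a, b, g}  B5 = {b, e, g}  B6 = {b, d, g}  B7 = {b, c, e}  B8 = {b, g, h}
Tree: B1–B2, B1–B3, B3–B4, B4–B5, B5–B6, B5–B7, B5–B8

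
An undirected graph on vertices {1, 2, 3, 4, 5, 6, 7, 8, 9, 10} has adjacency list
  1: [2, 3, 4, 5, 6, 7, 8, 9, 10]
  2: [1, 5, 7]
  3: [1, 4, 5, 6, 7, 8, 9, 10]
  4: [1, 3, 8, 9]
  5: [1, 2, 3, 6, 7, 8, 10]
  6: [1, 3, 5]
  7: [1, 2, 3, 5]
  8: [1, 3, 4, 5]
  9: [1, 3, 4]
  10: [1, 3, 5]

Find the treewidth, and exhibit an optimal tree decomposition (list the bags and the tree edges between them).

Treewidth 3.
One such decomposition:
Bags: B1 = {1, 3, 5, 8}  B2 = {1, 3, 4, 8}  B3 = {1, 3, 5, 6}  B4 = {1, 3, 4, 9}  B5 = {1, 3, 5, 7}  B6 = {1, 2, 5, 7}  B7 = {1, 3, 5, 10}
Tree: B1–B2, B1–B3, B2–B4, B3–B5, B5–B6, B1–B7

Every bag has size at most 4, so the width is 4 − 1 = 3 and tw(G) ≤ 3. Conversely, {1, 2, 5, 7} is a clique of size 4, and the vertices of any clique must share a bag in every tree decomposition; so some bag has ≥ 4 vertices and tw(G) ≥ 3. The upper and lower bounds meet at 3, so that is the treewidth.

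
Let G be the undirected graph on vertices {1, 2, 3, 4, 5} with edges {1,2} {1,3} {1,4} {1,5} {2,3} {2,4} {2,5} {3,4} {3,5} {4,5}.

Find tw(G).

4

A width-4 tree decomposition is:
Bags: B1 = {1, 2, 3, 4, 5}
Tree: (single bag)
A single bag containing all 5 vertices is trivially a valid decomposition of width 4. For the lower bound, the 5 vertices {1, 2, 3, 4, 5} are pairwise adjacent, and any tree decomposition puts a clique entirely inside one bag — forcing width ≥ 4. Hence tw(G) = 4 exactly.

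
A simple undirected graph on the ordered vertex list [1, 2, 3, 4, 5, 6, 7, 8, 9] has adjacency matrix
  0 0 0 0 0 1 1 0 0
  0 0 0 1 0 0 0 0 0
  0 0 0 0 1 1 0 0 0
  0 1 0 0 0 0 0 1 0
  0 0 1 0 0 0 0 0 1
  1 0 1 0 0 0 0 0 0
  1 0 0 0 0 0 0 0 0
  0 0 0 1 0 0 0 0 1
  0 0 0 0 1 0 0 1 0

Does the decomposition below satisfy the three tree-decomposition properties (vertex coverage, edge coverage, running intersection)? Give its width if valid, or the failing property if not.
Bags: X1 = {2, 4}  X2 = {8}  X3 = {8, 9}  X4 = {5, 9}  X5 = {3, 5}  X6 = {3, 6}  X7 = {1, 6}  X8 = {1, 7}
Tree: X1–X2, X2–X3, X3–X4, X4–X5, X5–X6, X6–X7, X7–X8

A tree decomposition must satisfy three properties: every vertex lies in some bag; for every edge, both endpoints lie together in some bag; and for every vertex, the bags containing it form a connected subtree. Here edge (4,8) lies in no bag, so the decomposition is invalid.

No — edge (4,8) lies in no bag.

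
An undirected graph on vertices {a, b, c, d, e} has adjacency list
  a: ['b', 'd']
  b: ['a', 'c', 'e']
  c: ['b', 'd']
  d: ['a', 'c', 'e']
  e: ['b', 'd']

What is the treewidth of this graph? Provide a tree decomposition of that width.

Treewidth 2.
One optimal decomposition is:
Bags: B1 = {b, d, e}  B2 = {a, b, d}  B3 = {b, c, d}
Tree: B1–B2, B2–B3

Each bag holds 3 vertices, so the decomposition has width 2, which upper-bounds the treewidth. The edges e–b–a–d–e form a cycle, so G is not a tree and its treewidth is at least 2. Combining the bounds, tw(G) = 2.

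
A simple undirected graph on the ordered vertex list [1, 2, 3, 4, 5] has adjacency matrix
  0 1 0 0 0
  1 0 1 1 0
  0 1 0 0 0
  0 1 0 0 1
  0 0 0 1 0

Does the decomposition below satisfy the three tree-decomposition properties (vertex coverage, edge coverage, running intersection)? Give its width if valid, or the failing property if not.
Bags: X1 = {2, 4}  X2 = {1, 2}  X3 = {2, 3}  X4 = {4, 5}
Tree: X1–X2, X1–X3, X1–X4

Vertex coverage: the bags together contain {1, 2, 3, 4, 5}, the full vertex set. Edge coverage: each edge of G has both endpoints in at least one bag. Running intersection: for every vertex, the bags containing it form a connected subtree. All three properties hold, so this is a valid tree decomposition of width max|bag| − 1 = 1, and hence tw(G) ≤ 1.

Yes; width 1.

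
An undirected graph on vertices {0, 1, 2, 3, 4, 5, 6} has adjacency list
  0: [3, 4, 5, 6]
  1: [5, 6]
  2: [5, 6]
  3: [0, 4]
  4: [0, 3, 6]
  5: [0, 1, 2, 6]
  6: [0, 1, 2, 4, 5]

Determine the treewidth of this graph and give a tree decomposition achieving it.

Treewidth 2.
One optimal decomposition is:
Bags: B1 = {1, 5, 6}  B2 = {0, 5, 6}  B3 = {0, 4, 6}  B4 = {0, 3, 4}  B5 = {2, 5, 6}
Tree: B1–B2, B2–B3, B3–B4, B2–B5

Every bag has size at most 3, so the width is 3 − 1 = 2 and tw(G) ≤ 2. For the lower bound, the 3 vertices {0, 3, 4} are pairwise adjacent, and any tree decomposition puts a clique entirely inside one bag — forcing width ≥ 2. Combining the bounds, tw(G) = 2.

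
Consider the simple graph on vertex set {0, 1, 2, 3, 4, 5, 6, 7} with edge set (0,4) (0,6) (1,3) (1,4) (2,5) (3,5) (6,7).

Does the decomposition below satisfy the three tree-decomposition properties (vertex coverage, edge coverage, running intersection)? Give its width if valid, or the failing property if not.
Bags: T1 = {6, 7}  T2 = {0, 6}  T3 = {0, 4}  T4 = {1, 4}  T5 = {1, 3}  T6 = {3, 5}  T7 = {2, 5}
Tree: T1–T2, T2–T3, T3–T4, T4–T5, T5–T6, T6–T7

Checking the three conditions: (i) the bags cover all of {0, 1, 2, 3, 4, 5, 6, 7}; (ii) for each edge, some bag contains both endpoints; (iii) the bags containing any fixed vertex form a subtree. All hold, so the decomposition is valid with width 2 − 1 = 1.

Yes; width 1.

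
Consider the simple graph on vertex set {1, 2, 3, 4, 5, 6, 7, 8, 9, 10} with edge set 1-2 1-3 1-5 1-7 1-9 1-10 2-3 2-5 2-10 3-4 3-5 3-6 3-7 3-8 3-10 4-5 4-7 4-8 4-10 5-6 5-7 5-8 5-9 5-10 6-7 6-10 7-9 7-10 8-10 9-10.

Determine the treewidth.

A width-4 tree decomposition is:
Bags: B1 = {1, 3, 5, 7, 10}  B2 = {1, 5, 7, 9, 10}  B3 = {3, 5, 6, 7, 10}  B4 = {1, 2, 3, 5, 10}  B5 = {3, 4, 5, 7, 10}  B6 = {3, 4, 5, 8, 10}
Tree: B1–B2, B1–B3, B1–B4, B1–B5, B5–B6
Each bag holds 5 vertices, so the decomposition has width 4, which upper-bounds the treewidth. On the other hand G contains the 5-clique {1, 5, 7, 9, 10}. A clique must lie in a single bag of any decomposition, so no decomposition can have width below 4. Therefore the treewidth is 4.

4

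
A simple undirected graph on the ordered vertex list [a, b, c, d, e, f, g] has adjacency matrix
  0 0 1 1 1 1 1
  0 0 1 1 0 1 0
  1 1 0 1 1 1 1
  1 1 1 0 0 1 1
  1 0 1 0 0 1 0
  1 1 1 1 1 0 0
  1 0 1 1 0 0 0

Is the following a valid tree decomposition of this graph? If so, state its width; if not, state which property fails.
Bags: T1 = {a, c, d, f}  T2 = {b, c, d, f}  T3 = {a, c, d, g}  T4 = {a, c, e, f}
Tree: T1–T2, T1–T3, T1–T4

Yes; width 3.

Vertex coverage: the bags together contain {a, b, c, d, e, f, g}, the full vertex set. Edge coverage: each edge of G has both endpoints in at least one bag. Running intersection: for every vertex, the bags containing it form a connected subtree. All three properties hold, so this is a valid tree decomposition of width max|bag| − 1 = 3, and hence tw(G) ≤ 3.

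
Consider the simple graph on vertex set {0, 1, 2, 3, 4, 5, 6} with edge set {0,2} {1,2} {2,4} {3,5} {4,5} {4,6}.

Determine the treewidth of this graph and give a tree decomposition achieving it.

Treewidth 1.
One optimal decomposition is:
Bags: B1 = {2, 4}  B2 = {4, 6}  B3 = {1, 2}  B4 = {4, 5}  B5 = {3, 5}  B6 = {0, 2}
Tree: B1–B2, B1–B3, B2–B4, B4–B5, B1–B6

Each bag holds 2 vertices, so the decomposition has width 1, which upper-bounds the treewidth. Since G has at least one edge (e.g. 2–4), it is not an edgeless graph, so tw(G) ≥ 1. Combining the bounds, tw(G) = 1.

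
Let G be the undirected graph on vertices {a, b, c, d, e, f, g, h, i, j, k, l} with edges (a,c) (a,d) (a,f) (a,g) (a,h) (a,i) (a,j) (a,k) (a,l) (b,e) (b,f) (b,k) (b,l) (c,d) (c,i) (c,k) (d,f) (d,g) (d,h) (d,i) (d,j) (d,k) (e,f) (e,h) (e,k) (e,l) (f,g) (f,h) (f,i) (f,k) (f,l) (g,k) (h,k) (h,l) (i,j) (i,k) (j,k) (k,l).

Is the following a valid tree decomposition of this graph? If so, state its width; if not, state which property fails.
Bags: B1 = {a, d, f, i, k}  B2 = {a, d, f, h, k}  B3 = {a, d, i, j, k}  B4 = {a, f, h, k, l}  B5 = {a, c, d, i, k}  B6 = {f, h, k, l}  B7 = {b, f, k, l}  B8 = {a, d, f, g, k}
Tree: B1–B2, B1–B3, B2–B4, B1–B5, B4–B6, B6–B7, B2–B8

A tree decomposition must satisfy three properties: every vertex lies in some bag; for every edge, both endpoints lie together in some bag; and for every vertex, the bags containing it form a connected subtree. Here vertex e appears in no bag, so the decomposition is invalid.

No — vertex e appears in no bag.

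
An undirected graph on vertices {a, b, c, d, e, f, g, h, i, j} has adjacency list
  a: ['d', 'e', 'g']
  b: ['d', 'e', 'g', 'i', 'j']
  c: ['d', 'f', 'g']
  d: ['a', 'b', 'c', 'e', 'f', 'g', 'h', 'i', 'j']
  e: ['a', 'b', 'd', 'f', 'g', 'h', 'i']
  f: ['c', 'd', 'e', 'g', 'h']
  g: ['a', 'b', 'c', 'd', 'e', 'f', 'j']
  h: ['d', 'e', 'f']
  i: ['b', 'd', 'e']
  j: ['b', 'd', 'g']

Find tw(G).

A width-3 tree decomposition is:
Bags: B1 = {a, d, e, g}  B2 = {b, d, e, g}  B3 = {d, e, f, g}  B4 = {b, d, e, i}  B5 = {b, d, g, j}  B6 = {c, d, f, g}  B7 = {d, e, f, h}
Tree: B1–B2, B1–B3, B2–B4, B2–B5, B3–B6, B3–B7
Every bag has size at most 4, so the width is 4 − 1 = 3 and tw(G) ≤ 3. On the other hand G contains the 4-clique {b, d, g, j}. A clique must lie in a single bag of any decomposition, so no decomposition can have width below 3. Therefore the treewidth is 3.

3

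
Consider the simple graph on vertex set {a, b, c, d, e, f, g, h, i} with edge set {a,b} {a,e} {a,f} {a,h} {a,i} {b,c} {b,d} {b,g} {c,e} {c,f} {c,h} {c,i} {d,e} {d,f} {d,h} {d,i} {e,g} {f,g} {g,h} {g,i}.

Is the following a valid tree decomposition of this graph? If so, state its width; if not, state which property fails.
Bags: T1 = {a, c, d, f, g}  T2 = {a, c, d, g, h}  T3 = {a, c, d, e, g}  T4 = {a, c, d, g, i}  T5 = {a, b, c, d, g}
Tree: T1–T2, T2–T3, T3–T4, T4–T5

Vertex coverage: the bags together contain {a, b, c, d, e, f, g, h, i}, the full vertex set. Edge coverage: each edge of G has both endpoints in at least one bag. Running intersection: for every vertex, the bags containing it form a connected subtree. All three properties hold, so this is a valid tree decomposition of width max|bag| − 1 = 4, and hence tw(G) ≤ 4.

Yes; width 4.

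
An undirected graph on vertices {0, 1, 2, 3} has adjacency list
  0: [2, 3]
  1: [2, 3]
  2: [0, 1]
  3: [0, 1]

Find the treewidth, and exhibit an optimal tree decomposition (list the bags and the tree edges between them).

Treewidth 2.
One such decomposition:
Bags: B1 = {0, 1, 2}  B2 = {0, 1, 3}
Tree: B1–B2

Every bag has size at most 3, so the width is 3 − 1 = 2 and tw(G) ≤ 2. For the lower bound, G contains the cycle 1–2–0–3–1, so G is not a forest; only forests have treewidth ≤ 1, hence tw(G) ≥ 2. Combining the bounds, tw(G) = 2.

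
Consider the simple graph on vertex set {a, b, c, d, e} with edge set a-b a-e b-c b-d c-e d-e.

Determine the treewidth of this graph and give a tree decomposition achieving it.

Every bag has size at most 3, so the width is 3 − 1 = 2 and tw(G) ≤ 2. The edges b–c–e–a–b form a cycle, so G is not a tree and its treewidth is at least 2. Combining the bounds, tw(G) = 2.

Treewidth 2.
One optimal decomposition is:
Bags: B1 = {b, c, e}  B2 = {a, b, e}  B3 = {b, d, e}
Tree: B1–B2, B2–B3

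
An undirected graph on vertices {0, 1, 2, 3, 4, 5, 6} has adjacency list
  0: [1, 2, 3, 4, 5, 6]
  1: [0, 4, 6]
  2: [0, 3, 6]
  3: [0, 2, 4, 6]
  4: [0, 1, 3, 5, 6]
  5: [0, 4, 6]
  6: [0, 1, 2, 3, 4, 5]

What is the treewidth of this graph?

3

A width-3 tree decomposition is:
Bags: B1 = {0, 3, 4, 6}  B2 = {0, 1, 4, 6}  B3 = {0, 4, 5, 6}  B4 = {0, 2, 3, 6}
Tree: B1–B2, B1–B3, B1–B4
Each bag holds 4 vertices, so the decomposition has width 3, which upper-bounds the treewidth. On the other hand G contains the 4-clique {0, 2, 3, 6}. A clique must lie in a single bag of any decomposition, so no decomposition can have width below 3. Therefore the treewidth is 3.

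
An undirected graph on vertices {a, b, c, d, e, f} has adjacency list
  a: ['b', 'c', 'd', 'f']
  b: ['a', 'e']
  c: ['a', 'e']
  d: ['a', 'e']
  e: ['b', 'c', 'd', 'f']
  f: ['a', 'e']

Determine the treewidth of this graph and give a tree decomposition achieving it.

Treewidth 2.
One optimal decomposition is:
Bags: B1 = {a, d, e}  B2 = {a, b, e}  B3 = {a, e, f}  B4 = {a, c, e}
Tree: B1–B2, B2–B3, B3–B4

Each bag holds 3 vertices, so the decomposition has width 2, which upper-bounds the treewidth. The edges e–d–a–b–e form a cycle, so G is not a tree and its treewidth is at least 2. Hence tw(G) = 2 exactly.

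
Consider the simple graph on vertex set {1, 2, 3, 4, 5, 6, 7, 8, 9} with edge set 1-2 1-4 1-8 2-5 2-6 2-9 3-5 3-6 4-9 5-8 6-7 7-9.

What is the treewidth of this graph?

A width-3 tree decomposition is:
Bags: B1 = {1, 3, 5, 8}  B2 = {1, 2, 3, 5}  B3 = {1, 2, 3, 6}  B4 = {1, 2, 4, 6}  B5 = {2, 4, 6, 9}  B6 = {4, 6, 7, 9}
Tree: B1–B2, B2–B3, B3–B4, B4–B5, B5–B6
The largest bag has 4 vertices, giving width 3; this decomposition certifies tw(G) ≤ 3. For the lower bound: the 4 vertex sets {3,5,8}, {1}, {2}, {4,6,7,9} are disjoint, each induces a connected subgraph, and every pair is joined by at least one edge of G. Contracting each set to a single vertex therefore yields K_{4} as a minor, and since treewidth is minor-monotone, tw(G) ≥ tw(K_{4}) = 3. Hence tw(G) = 3 exactly.

3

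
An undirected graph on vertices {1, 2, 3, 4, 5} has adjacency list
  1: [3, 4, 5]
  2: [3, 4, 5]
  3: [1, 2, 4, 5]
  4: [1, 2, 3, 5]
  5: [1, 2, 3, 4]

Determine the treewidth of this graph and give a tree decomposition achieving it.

The largest bag has 4 vertices, giving width 3; this decomposition certifies tw(G) ≤ 3. For the lower bound, the 4 vertices {1, 3, 4, 5} are pairwise adjacent, and any tree decomposition puts a clique entirely inside one bag — forcing width ≥ 3. Combining the bounds, tw(G) = 3.

Treewidth 3.
One optimal decomposition is:
Bags: B1 = {1, 3, 4, 5}  B2 = {2, 3, 4, 5}
Tree: B1–B2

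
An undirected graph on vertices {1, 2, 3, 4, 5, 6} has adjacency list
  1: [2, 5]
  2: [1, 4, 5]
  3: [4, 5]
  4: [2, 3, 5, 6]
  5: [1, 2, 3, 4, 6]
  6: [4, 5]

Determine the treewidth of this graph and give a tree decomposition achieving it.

Treewidth 2.
One such decomposition:
Bags: B1 = {4, 5, 6}  B2 = {3, 4, 5}  B3 = {2, 4, 5}  B4 = {1, 2, 5}
Tree: B1–B2, B2–B3, B3–B4

Every bag has size at most 3, so the width is 3 − 1 = 2 and tw(G) ≤ 2. Conversely, {1, 2, 5} is a clique of size 3, and the vertices of any clique must share a bag in every tree decomposition; so some bag has ≥ 3 vertices and tw(G) ≥ 2. Combining the bounds, tw(G) = 2.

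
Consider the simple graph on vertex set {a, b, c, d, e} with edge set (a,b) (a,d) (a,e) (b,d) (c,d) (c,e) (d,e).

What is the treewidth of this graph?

A width-2 tree decomposition is:
Bags: B1 = {c, d, e}  B2 = {a, d, e}  B3 = {a, b, d}
Tree: B1–B2, B2–B3
The largest bag has 3 vertices, giving width 2; this decomposition certifies tw(G) ≤ 2. For the lower bound, the 3 vertices {c, d, e} are pairwise adjacent, and any tree decomposition puts a clique entirely inside one bag — forcing width ≥ 2. Combining the bounds, tw(G) = 2.

2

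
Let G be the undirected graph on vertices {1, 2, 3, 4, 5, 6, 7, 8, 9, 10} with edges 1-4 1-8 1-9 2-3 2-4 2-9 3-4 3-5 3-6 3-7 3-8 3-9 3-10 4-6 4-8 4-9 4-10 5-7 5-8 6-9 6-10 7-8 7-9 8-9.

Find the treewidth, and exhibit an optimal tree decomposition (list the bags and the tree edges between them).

Treewidth 3.
Bags: B1 = {3, 4, 8, 9}  B2 = {3, 7, 8, 9}  B3 = {3, 4, 6, 9}  B4 = {3, 4, 6, 10}  B5 = {2, 3, 4, 9}  B6 = {3, 5, 7, 8}  B7 = {1, 4, 8, 9}
Tree: B1–B2, B1–B3, B3–B4, B1–B5, B2–B6, B1–B7

The largest bag has 4 vertices, giving width 3; this decomposition certifies tw(G) ≤ 3. Conversely, {1, 4, 8, 9} is a clique of size 4, and the vertices of any clique must share a bag in every tree decomposition; so some bag has ≥ 4 vertices and tw(G) ≥ 3. Combining the bounds, tw(G) = 3.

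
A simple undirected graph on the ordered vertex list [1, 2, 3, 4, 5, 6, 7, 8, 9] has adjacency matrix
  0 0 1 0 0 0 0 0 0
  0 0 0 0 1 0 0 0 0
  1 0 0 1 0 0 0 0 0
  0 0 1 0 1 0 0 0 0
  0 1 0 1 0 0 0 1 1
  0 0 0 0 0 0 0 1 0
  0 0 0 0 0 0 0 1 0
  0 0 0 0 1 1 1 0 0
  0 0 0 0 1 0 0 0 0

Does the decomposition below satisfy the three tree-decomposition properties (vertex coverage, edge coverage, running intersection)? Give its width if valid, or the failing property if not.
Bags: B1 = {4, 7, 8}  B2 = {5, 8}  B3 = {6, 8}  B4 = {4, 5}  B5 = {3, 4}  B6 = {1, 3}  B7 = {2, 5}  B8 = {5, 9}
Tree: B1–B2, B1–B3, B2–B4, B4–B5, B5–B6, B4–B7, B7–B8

A tree decomposition must satisfy three properties: every vertex lies in some bag; for every edge, both endpoints lie together in some bag; and for every vertex, the bags containing it form a connected subtree. Here bags containing vertex 4 are not connected in the tree, so the decomposition is invalid.

No — bags containing vertex 4 are not connected in the tree.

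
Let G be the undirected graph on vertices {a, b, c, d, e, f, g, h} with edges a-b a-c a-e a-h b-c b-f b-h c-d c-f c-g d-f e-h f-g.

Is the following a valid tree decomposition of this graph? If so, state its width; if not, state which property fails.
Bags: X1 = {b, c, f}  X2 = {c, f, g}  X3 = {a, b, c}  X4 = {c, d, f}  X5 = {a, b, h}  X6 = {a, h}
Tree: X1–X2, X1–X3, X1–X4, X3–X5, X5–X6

No — vertex e appears in no bag.

A tree decomposition must satisfy three properties: every vertex lies in some bag; for every edge, both endpoints lie together in some bag; and for every vertex, the bags containing it form a connected subtree. Here vertex e appears in no bag, so the decomposition is invalid.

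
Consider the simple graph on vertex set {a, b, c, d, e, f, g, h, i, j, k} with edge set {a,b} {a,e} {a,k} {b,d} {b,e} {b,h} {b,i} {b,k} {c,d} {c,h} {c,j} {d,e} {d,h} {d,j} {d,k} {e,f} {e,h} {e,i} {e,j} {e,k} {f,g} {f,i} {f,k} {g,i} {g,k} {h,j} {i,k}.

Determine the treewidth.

A width-3 tree decomposition is:
Bags: B1 = {b, d, e, k}  B2 = {b, e, i, k}  B3 = {e, f, i, k}  B4 = {b, d, e, h}  B5 = {d, e, h, j}  B6 = {f, g, i, k}  B7 = {a, b, e, k}  B8 = {c, d, h, j}
Tree: B1–B2, B2–B3, B1–B4, B4–B5, B3–B6, B2–B7, B5–B8
The largest bag has 4 vertices, giving width 3; this decomposition certifies tw(G) ≤ 3. Conversely, {f, g, i, k} is a clique of size 4, and the vertices of any clique must share a bag in every tree decomposition; so some bag has ≥ 4 vertices and tw(G) ≥ 3. Hence tw(G) = 3 exactly.

3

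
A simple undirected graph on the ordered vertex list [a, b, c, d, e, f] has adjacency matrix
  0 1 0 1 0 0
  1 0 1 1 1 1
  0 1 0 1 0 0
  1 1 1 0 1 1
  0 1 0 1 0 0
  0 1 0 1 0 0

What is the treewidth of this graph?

2

A width-2 tree decomposition is:
Bags: B1 = {b, d, f}  B2 = {b, c, d}  B3 = {a, b, d}  B4 = {b, d, e}
Tree: B1–B2, B2–B3, B2–B4
Every bag has size at most 3, so the width is 3 − 1 = 2 and tw(G) ≤ 2. Conversely, {b, d, e} is a clique of size 3, and the vertices of any clique must share a bag in every tree decomposition; so some bag has ≥ 3 vertices and tw(G) ≥ 2. Therefore the treewidth is 2.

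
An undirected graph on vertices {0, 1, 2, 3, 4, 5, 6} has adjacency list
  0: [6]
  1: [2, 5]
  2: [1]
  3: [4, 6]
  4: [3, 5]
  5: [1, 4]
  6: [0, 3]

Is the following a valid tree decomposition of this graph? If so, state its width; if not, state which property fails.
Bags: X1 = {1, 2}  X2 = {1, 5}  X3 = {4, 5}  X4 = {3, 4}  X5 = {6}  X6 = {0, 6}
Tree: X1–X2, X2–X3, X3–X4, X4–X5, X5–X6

A tree decomposition must satisfy three properties: every vertex lies in some bag; for every edge, both endpoints lie together in some bag; and for every vertex, the bags containing it form a connected subtree. Here edge (3,6) lies in no bag, so the decomposition is invalid.

No — edge (3,6) lies in no bag.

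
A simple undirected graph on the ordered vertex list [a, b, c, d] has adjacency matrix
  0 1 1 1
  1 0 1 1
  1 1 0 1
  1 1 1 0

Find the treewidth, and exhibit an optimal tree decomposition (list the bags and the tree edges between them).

Treewidth 3.
One optimal decomposition is:
Bags: B1 = {a, b, c, d}
Tree: (single bag)

A single bag containing all 4 vertices is trivially a valid decomposition of width 3. On the other hand G contains the 4-clique {a, b, c, d}. A clique must lie in a single bag of any decomposition, so no decomposition can have width below 3. Combining the bounds, tw(G) = 3.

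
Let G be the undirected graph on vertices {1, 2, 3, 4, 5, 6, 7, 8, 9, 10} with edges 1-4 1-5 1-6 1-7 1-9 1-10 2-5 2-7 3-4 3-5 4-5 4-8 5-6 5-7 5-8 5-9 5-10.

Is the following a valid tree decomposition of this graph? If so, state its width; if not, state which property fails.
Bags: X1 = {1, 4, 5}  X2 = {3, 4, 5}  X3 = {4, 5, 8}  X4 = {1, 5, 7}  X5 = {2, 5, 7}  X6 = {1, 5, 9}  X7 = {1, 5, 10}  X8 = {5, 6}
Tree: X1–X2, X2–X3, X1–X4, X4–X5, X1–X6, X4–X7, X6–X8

A tree decomposition must satisfy three properties: every vertex lies in some bag; for every edge, both endpoints lie together in some bag; and for every vertex, the bags containing it form a connected subtree. Here edge (1,6) lies in no bag, so the decomposition is invalid.

No — edge (1,6) lies in no bag.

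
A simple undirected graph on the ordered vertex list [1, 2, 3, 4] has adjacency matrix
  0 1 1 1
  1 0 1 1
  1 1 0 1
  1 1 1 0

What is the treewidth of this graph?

3

A width-3 tree decomposition is:
Bags: B1 = {1, 2, 3, 4}
Tree: (single bag)
With just one bag of size 4, the width is 4 − 1 = 3, so tw(G) ≤ 3. Conversely, {1, 2, 3, 4} is a clique of size 4, and the vertices of any clique must share a bag in every tree decomposition; so some bag has ≥ 4 vertices and tw(G) ≥ 3. Therefore the treewidth is 3.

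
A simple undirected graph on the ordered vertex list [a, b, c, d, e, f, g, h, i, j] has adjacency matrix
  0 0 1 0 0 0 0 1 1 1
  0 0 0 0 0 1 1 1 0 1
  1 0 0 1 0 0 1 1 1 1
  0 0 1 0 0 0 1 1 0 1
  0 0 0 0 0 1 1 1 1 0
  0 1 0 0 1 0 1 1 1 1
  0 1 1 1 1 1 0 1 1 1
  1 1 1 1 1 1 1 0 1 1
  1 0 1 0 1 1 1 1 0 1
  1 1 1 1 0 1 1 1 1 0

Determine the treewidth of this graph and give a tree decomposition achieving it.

Every bag has size at most 5, so the width is 5 − 1 = 4 and tw(G) ≤ 4. For the lower bound, the 5 vertices {c, d, g, h, j} are pairwise adjacent, and any tree decomposition puts a clique entirely inside one bag — forcing width ≥ 4. Hence tw(G) = 4 exactly.

Treewidth 4.
Bags: B1 = {c, g, h, i, j}  B2 = {f, g, h, i, j}  B3 = {a, c, h, i, j}  B4 = {e, f, g, h, i}  B5 = {b, f, g, h, j}  B6 = {c, d, g, h, j}
Tree: B1–B2, B1–B3, B2–B4, B2–B5, B1–B6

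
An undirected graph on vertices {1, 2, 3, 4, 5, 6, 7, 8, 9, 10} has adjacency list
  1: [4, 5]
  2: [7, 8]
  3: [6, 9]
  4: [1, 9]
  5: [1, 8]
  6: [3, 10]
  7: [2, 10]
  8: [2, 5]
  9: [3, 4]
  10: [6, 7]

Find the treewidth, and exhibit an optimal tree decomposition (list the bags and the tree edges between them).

Treewidth 2.
One such decomposition:
Bags: B1 = {3, 6, 10}  B2 = {3, 7, 10}  B3 = {2, 3, 7}  B4 = {2, 3, 8}  B5 = {3, 5, 8}  B6 = {1, 3, 5}  B7 = {1, 3, 4}  B8 = {3, 4, 9}
Tree: B1–B2, B2–B3, B3–B4, B4–B5, B5–B6, B6–B7, B7–B8

Every bag has size at most 3, so the width is 3 − 1 = 2 and tw(G) ≤ 2. The edges 3–6–10–7–2–8–5–1–4–9–3 form a cycle, so G is not a tree and its treewidth is at least 2. Therefore the treewidth is 2.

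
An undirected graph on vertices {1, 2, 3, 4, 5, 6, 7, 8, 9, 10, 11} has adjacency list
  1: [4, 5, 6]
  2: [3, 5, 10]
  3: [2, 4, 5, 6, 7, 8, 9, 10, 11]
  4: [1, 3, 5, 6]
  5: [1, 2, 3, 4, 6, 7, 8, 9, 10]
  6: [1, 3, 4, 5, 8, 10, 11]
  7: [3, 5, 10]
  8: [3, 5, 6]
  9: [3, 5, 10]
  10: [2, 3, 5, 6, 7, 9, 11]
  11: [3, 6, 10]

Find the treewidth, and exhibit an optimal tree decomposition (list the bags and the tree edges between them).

The largest bag has 4 vertices, giving width 3; this decomposition certifies tw(G) ≤ 3. For the lower bound, the 4 vertices {1, 4, 5, 6} are pairwise adjacent, and any tree decomposition puts a clique entirely inside one bag — forcing width ≥ 3. The upper and lower bounds meet at 3, so that is the treewidth.

Treewidth 3.
Bags: B1 = {3, 5, 7, 10}  B2 = {3, 5, 6, 10}  B3 = {3, 4, 5, 6}  B4 = {1, 4, 5, 6}  B5 = {3, 6, 10, 11}  B6 = {3, 5, 6, 8}  B7 = {3, 5, 9, 10}  B8 = {2, 3, 5, 10}
Tree: B1–B2, B2–B3, B3–B4, B2–B5, B3–B6, B1–B7, B2–B8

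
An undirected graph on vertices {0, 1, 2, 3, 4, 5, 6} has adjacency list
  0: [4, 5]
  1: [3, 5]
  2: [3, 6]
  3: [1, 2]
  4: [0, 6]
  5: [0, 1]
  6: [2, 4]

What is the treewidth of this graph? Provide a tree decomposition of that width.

Each bag holds 3 vertices, so the decomposition has width 2, which upper-bounds the treewidth. Since 2–3–1–5–0–4–6–2 is a cycle in G, G is not acyclic. Forests are exactly the graphs of treewidth ≤ 1, so tw(G) ≥ 2. The upper and lower bounds meet at 2, so that is the treewidth.

Treewidth 2.
One optimal decomposition is:
Bags: B1 = {1, 2, 3}  B2 = {1, 2, 5}  B3 = {0, 2, 5}  B4 = {0, 2, 4}  B5 = {2, 4, 6}
Tree: B1–B2, B2–B3, B3–B4, B4–B5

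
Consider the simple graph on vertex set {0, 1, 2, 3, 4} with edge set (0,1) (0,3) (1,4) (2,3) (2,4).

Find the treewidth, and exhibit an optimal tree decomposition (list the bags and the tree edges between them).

Treewidth 2.
One such decomposition:
Bags: B1 = {2, 3, 4}  B2 = {1, 3, 4}  B3 = {0, 1, 3}
Tree: B1–B2, B2–B3

Each bag holds 3 vertices, so the decomposition has width 2, which upper-bounds the treewidth. Since 3–2–4–1–0–3 is a cycle in G, G is not acyclic. Forests are exactly the graphs of treewidth ≤ 1, so tw(G) ≥ 2. Therefore the treewidth is 2.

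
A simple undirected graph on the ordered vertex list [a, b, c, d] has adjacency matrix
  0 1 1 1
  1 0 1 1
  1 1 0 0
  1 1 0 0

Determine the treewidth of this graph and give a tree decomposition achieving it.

Treewidth 2.
One optimal decomposition is:
Bags: B1 = {a, b, c}  B2 = {a, b, d}
Tree: B1–B2

Every bag has size at most 3, so the width is 3 − 1 = 2 and tw(G) ≤ 2. For the lower bound, the 3 vertices {a, b, d} are pairwise adjacent, and any tree decomposition puts a clique entirely inside one bag — forcing width ≥ 2. Therefore the treewidth is 2.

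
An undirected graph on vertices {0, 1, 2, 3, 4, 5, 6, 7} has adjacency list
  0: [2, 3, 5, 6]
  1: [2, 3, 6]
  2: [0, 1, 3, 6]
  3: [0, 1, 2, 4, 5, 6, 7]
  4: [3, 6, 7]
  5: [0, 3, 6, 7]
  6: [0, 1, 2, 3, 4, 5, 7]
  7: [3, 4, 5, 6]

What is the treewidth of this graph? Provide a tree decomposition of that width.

Each bag holds 4 vertices, so the decomposition has width 3, which upper-bounds the treewidth. On the other hand G contains the 4-clique {0, 2, 3, 6}. A clique must lie in a single bag of any decomposition, so no decomposition can have width below 3. Combining the bounds, tw(G) = 3.

Treewidth 3.
One optimal decomposition is:
Bags: B1 = {0, 3, 5, 6}  B2 = {0, 2, 3, 6}  B3 = {3, 5, 6, 7}  B4 = {1, 2, 3, 6}  B5 = {3, 4, 6, 7}
Tree: B1–B2, B1–B3, B2–B4, B3–B5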